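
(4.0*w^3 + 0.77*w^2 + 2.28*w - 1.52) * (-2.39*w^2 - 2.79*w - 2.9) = -9.56*w^5 - 13.0003*w^4 - 19.1975*w^3 - 4.9614*w^2 - 2.3712*w + 4.408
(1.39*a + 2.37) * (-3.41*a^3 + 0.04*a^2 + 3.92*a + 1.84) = -4.7399*a^4 - 8.0261*a^3 + 5.5436*a^2 + 11.848*a + 4.3608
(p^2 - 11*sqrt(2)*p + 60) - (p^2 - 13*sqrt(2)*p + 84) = 2*sqrt(2)*p - 24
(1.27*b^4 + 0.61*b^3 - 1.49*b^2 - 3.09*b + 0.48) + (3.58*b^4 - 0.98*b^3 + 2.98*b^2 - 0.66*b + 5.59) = 4.85*b^4 - 0.37*b^3 + 1.49*b^2 - 3.75*b + 6.07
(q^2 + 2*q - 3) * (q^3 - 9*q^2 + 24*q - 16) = q^5 - 7*q^4 + 3*q^3 + 59*q^2 - 104*q + 48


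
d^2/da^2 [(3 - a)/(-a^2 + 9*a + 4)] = 2*(3*(4 - a)*(-a^2 + 9*a + 4) - (a - 3)*(2*a - 9)^2)/(-a^2 + 9*a + 4)^3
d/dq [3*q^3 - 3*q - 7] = 9*q^2 - 3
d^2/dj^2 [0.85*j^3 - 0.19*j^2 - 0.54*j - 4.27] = 5.1*j - 0.38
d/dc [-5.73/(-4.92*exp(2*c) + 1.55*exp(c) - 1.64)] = (8.8815 - 56.3832*exp(c))*exp(c)/(4.92*exp(2*c) - 1.55*exp(c) + 1.64)^2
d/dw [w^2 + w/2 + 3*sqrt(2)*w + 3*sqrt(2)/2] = 2*w + 1/2 + 3*sqrt(2)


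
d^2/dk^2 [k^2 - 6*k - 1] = 2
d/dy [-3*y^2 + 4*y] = 4 - 6*y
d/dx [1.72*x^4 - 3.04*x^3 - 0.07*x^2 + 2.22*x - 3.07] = 6.88*x^3 - 9.12*x^2 - 0.14*x + 2.22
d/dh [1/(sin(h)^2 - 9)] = -2*sin(h)*cos(h)/(sin(h)^2 - 9)^2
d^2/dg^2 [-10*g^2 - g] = -20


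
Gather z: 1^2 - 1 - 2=-2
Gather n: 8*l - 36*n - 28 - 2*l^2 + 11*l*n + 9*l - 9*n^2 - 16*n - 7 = -2*l^2 + 17*l - 9*n^2 + n*(11*l - 52) - 35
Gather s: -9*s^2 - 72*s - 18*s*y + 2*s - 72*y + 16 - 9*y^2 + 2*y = -9*s^2 + s*(-18*y - 70) - 9*y^2 - 70*y + 16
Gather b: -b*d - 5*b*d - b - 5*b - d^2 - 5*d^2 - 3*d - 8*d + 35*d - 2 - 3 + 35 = b*(-6*d - 6) - 6*d^2 + 24*d + 30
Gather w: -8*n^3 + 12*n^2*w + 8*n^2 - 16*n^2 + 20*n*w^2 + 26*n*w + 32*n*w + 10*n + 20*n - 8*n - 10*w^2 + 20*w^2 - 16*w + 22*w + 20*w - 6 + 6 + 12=-8*n^3 - 8*n^2 + 22*n + w^2*(20*n + 10) + w*(12*n^2 + 58*n + 26) + 12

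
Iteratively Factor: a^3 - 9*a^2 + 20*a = (a - 4)*(a^2 - 5*a) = (a - 5)*(a - 4)*(a)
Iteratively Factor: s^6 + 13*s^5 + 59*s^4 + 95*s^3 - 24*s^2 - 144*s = (s)*(s^5 + 13*s^4 + 59*s^3 + 95*s^2 - 24*s - 144) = s*(s + 3)*(s^4 + 10*s^3 + 29*s^2 + 8*s - 48) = s*(s + 3)*(s + 4)*(s^3 + 6*s^2 + 5*s - 12) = s*(s - 1)*(s + 3)*(s + 4)*(s^2 + 7*s + 12) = s*(s - 1)*(s + 3)*(s + 4)^2*(s + 3)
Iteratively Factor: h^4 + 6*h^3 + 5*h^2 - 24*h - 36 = (h + 2)*(h^3 + 4*h^2 - 3*h - 18) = (h + 2)*(h + 3)*(h^2 + h - 6) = (h - 2)*(h + 2)*(h + 3)*(h + 3)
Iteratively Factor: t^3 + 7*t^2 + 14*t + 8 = (t + 4)*(t^2 + 3*t + 2) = (t + 2)*(t + 4)*(t + 1)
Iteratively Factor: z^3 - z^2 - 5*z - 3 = (z + 1)*(z^2 - 2*z - 3) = (z - 3)*(z + 1)*(z + 1)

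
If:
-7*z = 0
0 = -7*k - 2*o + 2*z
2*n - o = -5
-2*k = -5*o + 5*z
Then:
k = 0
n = -5/2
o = 0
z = 0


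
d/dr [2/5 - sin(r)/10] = -cos(r)/10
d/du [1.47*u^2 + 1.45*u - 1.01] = 2.94*u + 1.45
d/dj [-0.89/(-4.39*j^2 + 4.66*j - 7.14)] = (4.1474 - 7.8142*j)/(4.39*j^2 - 4.66*j + 7.14)^2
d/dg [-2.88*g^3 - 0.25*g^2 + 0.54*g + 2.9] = -8.64*g^2 - 0.5*g + 0.54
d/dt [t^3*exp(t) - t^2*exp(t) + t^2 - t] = t^3*exp(t) + 2*t^2*exp(t) - 2*t*exp(t) + 2*t - 1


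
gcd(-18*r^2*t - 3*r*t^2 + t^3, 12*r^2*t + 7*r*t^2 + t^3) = 3*r*t + t^2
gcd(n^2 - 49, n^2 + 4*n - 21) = n + 7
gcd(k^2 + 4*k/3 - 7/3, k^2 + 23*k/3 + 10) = 1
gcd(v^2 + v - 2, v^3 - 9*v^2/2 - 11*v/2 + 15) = v + 2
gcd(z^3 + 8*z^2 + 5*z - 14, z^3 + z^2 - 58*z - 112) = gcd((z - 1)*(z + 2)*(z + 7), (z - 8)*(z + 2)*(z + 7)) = z^2 + 9*z + 14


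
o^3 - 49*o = o*(o - 7)*(o + 7)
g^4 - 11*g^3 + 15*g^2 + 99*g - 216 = (g - 8)*(g - 3)^2*(g + 3)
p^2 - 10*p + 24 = (p - 6)*(p - 4)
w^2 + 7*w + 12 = (w + 3)*(w + 4)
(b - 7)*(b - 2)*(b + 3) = b^3 - 6*b^2 - 13*b + 42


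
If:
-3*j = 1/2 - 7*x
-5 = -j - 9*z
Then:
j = 5 - 9*z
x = 31/14 - 27*z/7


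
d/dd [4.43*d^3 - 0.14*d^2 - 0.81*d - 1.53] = 13.29*d^2 - 0.28*d - 0.81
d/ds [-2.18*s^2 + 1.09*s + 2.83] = 1.09 - 4.36*s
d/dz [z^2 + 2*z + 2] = 2*z + 2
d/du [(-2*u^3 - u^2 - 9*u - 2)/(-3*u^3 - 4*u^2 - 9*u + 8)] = (5*u^4 - 18*u^3 - 93*u^2 - 32*u - 90)/(9*u^6 + 24*u^5 + 70*u^4 + 24*u^3 + 17*u^2 - 144*u + 64)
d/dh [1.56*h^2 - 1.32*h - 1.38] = 3.12*h - 1.32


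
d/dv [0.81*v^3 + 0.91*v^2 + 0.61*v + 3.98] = 2.43*v^2 + 1.82*v + 0.61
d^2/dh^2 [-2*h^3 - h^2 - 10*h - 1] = -12*h - 2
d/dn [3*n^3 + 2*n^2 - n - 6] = 9*n^2 + 4*n - 1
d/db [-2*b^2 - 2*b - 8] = -4*b - 2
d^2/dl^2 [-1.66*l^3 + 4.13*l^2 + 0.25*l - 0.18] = 8.26 - 9.96*l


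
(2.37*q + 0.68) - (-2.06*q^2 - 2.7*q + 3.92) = 2.06*q^2 + 5.07*q - 3.24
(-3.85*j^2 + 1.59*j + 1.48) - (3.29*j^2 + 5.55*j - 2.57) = -7.14*j^2 - 3.96*j + 4.05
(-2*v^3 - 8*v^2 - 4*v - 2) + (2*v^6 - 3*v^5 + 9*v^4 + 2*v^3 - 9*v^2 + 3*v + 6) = 2*v^6 - 3*v^5 + 9*v^4 - 17*v^2 - v + 4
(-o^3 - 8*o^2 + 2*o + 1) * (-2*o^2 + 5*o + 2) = 2*o^5 + 11*o^4 - 46*o^3 - 8*o^2 + 9*o + 2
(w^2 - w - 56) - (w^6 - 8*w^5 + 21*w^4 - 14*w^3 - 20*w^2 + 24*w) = -w^6 + 8*w^5 - 21*w^4 + 14*w^3 + 21*w^2 - 25*w - 56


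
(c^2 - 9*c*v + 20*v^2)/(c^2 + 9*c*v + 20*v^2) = (c^2 - 9*c*v + 20*v^2)/(c^2 + 9*c*v + 20*v^2)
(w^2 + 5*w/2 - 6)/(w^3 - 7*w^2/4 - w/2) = 2*(-2*w^2 - 5*w + 12)/(w*(-4*w^2 + 7*w + 2))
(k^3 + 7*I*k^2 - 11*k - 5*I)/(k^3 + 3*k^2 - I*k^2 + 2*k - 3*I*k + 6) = (k^2 + 6*I*k - 5)/(k^2 + k*(3 - 2*I) - 6*I)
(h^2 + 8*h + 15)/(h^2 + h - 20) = (h + 3)/(h - 4)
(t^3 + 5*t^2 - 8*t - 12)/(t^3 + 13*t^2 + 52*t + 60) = (t^2 - t - 2)/(t^2 + 7*t + 10)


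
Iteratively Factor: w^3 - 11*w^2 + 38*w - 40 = (w - 2)*(w^2 - 9*w + 20) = (w - 5)*(w - 2)*(w - 4)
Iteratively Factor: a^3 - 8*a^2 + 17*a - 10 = (a - 1)*(a^2 - 7*a + 10) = (a - 5)*(a - 1)*(a - 2)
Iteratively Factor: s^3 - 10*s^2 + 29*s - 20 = (s - 5)*(s^2 - 5*s + 4) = (s - 5)*(s - 1)*(s - 4)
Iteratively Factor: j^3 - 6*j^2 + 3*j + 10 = (j - 5)*(j^2 - j - 2) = (j - 5)*(j - 2)*(j + 1)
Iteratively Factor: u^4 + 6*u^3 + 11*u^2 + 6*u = (u + 1)*(u^3 + 5*u^2 + 6*u) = (u + 1)*(u + 2)*(u^2 + 3*u) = u*(u + 1)*(u + 2)*(u + 3)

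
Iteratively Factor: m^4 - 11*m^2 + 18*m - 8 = (m - 1)*(m^3 + m^2 - 10*m + 8) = (m - 2)*(m - 1)*(m^2 + 3*m - 4) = (m - 2)*(m - 1)*(m + 4)*(m - 1)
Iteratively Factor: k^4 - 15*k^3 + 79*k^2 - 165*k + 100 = (k - 1)*(k^3 - 14*k^2 + 65*k - 100) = (k - 5)*(k - 1)*(k^2 - 9*k + 20) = (k - 5)*(k - 4)*(k - 1)*(k - 5)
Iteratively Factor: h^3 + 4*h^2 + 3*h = (h + 3)*(h^2 + h) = (h + 1)*(h + 3)*(h)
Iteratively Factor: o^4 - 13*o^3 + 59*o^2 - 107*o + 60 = (o - 4)*(o^3 - 9*o^2 + 23*o - 15) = (o - 4)*(o - 1)*(o^2 - 8*o + 15) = (o - 4)*(o - 3)*(o - 1)*(o - 5)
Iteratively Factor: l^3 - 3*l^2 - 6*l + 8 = (l - 4)*(l^2 + l - 2) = (l - 4)*(l + 2)*(l - 1)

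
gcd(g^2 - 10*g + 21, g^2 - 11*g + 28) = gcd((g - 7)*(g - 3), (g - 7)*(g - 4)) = g - 7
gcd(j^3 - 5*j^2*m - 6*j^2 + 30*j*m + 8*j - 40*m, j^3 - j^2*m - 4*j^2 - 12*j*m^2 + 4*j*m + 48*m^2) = j - 4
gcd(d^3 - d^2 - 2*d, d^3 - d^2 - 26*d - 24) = d + 1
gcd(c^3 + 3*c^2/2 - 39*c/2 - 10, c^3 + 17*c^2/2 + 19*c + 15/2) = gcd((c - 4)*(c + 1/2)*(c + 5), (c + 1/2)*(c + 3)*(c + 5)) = c^2 + 11*c/2 + 5/2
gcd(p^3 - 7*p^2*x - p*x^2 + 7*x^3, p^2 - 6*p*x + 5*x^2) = -p + x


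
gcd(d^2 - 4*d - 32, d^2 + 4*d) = d + 4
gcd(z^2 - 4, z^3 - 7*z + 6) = z - 2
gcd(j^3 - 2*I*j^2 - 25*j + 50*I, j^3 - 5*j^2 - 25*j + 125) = j^2 - 25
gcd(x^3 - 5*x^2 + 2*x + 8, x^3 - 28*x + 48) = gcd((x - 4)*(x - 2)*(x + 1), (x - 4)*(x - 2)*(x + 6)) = x^2 - 6*x + 8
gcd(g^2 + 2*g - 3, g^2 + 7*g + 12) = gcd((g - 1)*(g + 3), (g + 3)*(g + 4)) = g + 3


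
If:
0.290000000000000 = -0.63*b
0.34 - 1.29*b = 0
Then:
No Solution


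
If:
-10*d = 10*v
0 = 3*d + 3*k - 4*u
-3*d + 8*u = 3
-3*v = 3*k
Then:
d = 1/3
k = 1/3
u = 1/2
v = -1/3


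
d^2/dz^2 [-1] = 0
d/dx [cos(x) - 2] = -sin(x)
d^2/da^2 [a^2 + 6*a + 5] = 2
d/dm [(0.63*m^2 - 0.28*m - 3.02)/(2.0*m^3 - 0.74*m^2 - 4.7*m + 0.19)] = (-1.26*m^4 + 1.12*m^3 + 14.9518*m^2 - 4.2302*m - 14.2472)/(4.0*m^6 - 2.96*m^5 - 18.2524*m^4 + 7.716*m^3 + 21.8088*m^2 - 1.786*m + 0.0361)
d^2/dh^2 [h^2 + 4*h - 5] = 2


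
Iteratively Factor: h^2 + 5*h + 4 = (h + 4)*(h + 1)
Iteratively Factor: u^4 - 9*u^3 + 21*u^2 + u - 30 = (u - 5)*(u^3 - 4*u^2 + u + 6) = (u - 5)*(u - 3)*(u^2 - u - 2) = (u - 5)*(u - 3)*(u + 1)*(u - 2)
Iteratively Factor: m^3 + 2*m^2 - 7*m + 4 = (m - 1)*(m^2 + 3*m - 4) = (m - 1)*(m + 4)*(m - 1)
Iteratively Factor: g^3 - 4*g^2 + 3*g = (g - 1)*(g^2 - 3*g) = g*(g - 1)*(g - 3)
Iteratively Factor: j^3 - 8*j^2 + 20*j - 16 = (j - 2)*(j^2 - 6*j + 8) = (j - 4)*(j - 2)*(j - 2)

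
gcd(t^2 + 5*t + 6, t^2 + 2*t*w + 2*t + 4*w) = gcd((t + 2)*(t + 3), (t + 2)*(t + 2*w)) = t + 2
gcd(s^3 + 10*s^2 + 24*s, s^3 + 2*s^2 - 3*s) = s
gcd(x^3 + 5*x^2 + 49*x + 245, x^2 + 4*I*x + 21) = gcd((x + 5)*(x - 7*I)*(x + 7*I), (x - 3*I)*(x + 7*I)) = x + 7*I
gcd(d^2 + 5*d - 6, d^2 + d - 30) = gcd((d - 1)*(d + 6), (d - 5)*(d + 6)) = d + 6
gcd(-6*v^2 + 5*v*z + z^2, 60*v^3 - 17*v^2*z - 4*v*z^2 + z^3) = 1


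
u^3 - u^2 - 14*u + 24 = (u - 3)*(u - 2)*(u + 4)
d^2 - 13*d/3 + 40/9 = (d - 8/3)*(d - 5/3)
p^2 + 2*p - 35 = (p - 5)*(p + 7)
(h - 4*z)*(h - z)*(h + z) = h^3 - 4*h^2*z - h*z^2 + 4*z^3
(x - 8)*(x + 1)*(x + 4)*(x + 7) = x^4 + 4*x^3 - 57*x^2 - 284*x - 224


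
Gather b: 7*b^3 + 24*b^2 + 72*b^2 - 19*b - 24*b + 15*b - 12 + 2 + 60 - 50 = 7*b^3 + 96*b^2 - 28*b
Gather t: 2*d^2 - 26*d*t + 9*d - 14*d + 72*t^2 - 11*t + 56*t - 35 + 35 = 2*d^2 - 5*d + 72*t^2 + t*(45 - 26*d)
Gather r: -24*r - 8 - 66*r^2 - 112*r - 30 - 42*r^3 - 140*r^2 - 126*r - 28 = -42*r^3 - 206*r^2 - 262*r - 66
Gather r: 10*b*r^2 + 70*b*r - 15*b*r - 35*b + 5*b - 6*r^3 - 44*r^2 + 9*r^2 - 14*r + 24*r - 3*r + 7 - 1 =-30*b - 6*r^3 + r^2*(10*b - 35) + r*(55*b + 7) + 6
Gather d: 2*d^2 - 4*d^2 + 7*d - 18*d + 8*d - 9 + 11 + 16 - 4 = -2*d^2 - 3*d + 14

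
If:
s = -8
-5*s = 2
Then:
No Solution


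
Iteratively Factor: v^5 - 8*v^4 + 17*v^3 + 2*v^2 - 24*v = (v + 1)*(v^4 - 9*v^3 + 26*v^2 - 24*v) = (v - 3)*(v + 1)*(v^3 - 6*v^2 + 8*v) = (v - 3)*(v - 2)*(v + 1)*(v^2 - 4*v) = (v - 4)*(v - 3)*(v - 2)*(v + 1)*(v)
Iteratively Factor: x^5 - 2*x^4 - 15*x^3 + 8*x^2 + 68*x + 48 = (x + 2)*(x^4 - 4*x^3 - 7*x^2 + 22*x + 24) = (x + 2)^2*(x^3 - 6*x^2 + 5*x + 12) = (x + 1)*(x + 2)^2*(x^2 - 7*x + 12) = (x - 3)*(x + 1)*(x + 2)^2*(x - 4)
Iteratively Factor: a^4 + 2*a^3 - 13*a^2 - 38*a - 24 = (a - 4)*(a^3 + 6*a^2 + 11*a + 6) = (a - 4)*(a + 2)*(a^2 + 4*a + 3) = (a - 4)*(a + 2)*(a + 3)*(a + 1)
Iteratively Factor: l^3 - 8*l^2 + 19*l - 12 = (l - 4)*(l^2 - 4*l + 3) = (l - 4)*(l - 3)*(l - 1)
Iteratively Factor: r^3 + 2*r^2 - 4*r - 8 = (r - 2)*(r^2 + 4*r + 4) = (r - 2)*(r + 2)*(r + 2)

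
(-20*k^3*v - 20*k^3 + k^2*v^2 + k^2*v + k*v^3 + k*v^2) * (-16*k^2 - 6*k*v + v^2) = 320*k^5*v + 320*k^5 + 104*k^4*v^2 + 104*k^4*v - 42*k^3*v^3 - 42*k^3*v^2 - 5*k^2*v^4 - 5*k^2*v^3 + k*v^5 + k*v^4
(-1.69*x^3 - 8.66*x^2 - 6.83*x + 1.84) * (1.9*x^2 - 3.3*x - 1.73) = -3.211*x^5 - 10.877*x^4 + 18.5247*x^3 + 41.0168*x^2 + 5.7439*x - 3.1832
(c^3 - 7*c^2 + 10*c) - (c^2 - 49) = c^3 - 8*c^2 + 10*c + 49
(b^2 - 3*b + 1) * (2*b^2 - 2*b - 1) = 2*b^4 - 8*b^3 + 7*b^2 + b - 1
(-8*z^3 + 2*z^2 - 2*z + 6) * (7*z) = -56*z^4 + 14*z^3 - 14*z^2 + 42*z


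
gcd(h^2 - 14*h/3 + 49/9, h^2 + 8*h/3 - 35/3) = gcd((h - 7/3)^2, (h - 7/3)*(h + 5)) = h - 7/3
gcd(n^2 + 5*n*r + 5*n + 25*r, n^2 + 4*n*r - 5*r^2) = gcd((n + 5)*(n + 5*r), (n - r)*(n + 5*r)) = n + 5*r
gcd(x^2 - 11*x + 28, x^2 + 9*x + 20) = 1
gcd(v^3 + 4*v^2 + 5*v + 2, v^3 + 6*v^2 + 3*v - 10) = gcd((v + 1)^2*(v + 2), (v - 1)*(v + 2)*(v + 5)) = v + 2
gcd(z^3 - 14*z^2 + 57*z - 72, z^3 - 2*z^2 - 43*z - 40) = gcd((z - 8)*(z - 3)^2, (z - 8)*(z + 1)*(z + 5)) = z - 8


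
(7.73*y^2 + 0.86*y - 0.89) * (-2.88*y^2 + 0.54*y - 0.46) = -22.2624*y^4 + 1.6974*y^3 - 0.5282*y^2 - 0.8762*y + 0.4094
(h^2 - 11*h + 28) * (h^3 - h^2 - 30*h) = h^5 - 12*h^4 + 9*h^3 + 302*h^2 - 840*h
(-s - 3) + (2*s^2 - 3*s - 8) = 2*s^2 - 4*s - 11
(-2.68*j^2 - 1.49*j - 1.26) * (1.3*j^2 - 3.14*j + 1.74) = -3.484*j^4 + 6.4782*j^3 - 1.6226*j^2 + 1.3638*j - 2.1924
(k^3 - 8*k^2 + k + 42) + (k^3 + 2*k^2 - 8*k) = 2*k^3 - 6*k^2 - 7*k + 42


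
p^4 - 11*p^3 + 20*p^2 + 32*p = p*(p - 8)*(p - 4)*(p + 1)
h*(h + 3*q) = h^2 + 3*h*q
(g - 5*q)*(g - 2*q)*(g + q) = g^3 - 6*g^2*q + 3*g*q^2 + 10*q^3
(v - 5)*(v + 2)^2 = v^3 - v^2 - 16*v - 20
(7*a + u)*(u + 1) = 7*a*u + 7*a + u^2 + u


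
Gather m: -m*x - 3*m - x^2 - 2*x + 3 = m*(-x - 3) - x^2 - 2*x + 3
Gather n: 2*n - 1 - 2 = 2*n - 3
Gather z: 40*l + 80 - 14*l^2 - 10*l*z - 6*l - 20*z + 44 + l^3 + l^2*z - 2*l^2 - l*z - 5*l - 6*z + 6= l^3 - 16*l^2 + 29*l + z*(l^2 - 11*l - 26) + 130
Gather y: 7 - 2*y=7 - 2*y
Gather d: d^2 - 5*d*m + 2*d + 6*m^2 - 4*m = d^2 + d*(2 - 5*m) + 6*m^2 - 4*m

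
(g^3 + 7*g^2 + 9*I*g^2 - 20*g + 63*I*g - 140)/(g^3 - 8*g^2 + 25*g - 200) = (g^2 + g*(7 + 4*I) + 28*I)/(g^2 - g*(8 + 5*I) + 40*I)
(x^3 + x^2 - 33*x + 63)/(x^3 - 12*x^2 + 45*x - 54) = (x + 7)/(x - 6)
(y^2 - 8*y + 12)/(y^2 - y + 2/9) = 9*(y^2 - 8*y + 12)/(9*y^2 - 9*y + 2)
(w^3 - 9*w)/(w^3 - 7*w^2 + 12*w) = (w + 3)/(w - 4)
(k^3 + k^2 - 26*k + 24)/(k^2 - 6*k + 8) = (k^2 + 5*k - 6)/(k - 2)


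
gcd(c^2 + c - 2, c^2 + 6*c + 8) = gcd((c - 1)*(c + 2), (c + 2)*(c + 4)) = c + 2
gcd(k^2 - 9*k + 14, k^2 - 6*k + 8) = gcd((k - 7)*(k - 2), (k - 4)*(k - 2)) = k - 2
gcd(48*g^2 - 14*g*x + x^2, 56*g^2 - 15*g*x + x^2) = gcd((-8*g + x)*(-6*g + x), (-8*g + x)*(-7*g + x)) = -8*g + x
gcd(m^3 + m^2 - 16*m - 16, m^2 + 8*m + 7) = m + 1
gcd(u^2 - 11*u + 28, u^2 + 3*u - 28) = u - 4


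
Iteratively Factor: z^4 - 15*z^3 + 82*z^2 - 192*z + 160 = (z - 2)*(z^3 - 13*z^2 + 56*z - 80) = (z - 4)*(z - 2)*(z^2 - 9*z + 20) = (z - 5)*(z - 4)*(z - 2)*(z - 4)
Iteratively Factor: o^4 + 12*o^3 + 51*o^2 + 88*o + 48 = (o + 3)*(o^3 + 9*o^2 + 24*o + 16) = (o + 3)*(o + 4)*(o^2 + 5*o + 4) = (o + 3)*(o + 4)^2*(o + 1)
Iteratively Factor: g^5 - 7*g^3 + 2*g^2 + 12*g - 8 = (g - 2)*(g^4 + 2*g^3 - 3*g^2 - 4*g + 4) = (g - 2)*(g + 2)*(g^3 - 3*g + 2) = (g - 2)*(g + 2)^2*(g^2 - 2*g + 1) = (g - 2)*(g - 1)*(g + 2)^2*(g - 1)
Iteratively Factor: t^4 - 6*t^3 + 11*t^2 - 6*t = (t)*(t^3 - 6*t^2 + 11*t - 6) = t*(t - 3)*(t^2 - 3*t + 2) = t*(t - 3)*(t - 1)*(t - 2)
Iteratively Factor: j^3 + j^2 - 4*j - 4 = (j + 1)*(j^2 - 4) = (j - 2)*(j + 1)*(j + 2)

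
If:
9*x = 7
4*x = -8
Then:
No Solution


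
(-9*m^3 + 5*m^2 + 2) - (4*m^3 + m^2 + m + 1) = -13*m^3 + 4*m^2 - m + 1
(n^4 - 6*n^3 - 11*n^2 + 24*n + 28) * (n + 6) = n^5 - 47*n^3 - 42*n^2 + 172*n + 168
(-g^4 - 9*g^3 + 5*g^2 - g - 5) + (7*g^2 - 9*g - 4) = -g^4 - 9*g^3 + 12*g^2 - 10*g - 9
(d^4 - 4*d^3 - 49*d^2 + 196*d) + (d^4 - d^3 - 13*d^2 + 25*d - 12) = 2*d^4 - 5*d^3 - 62*d^2 + 221*d - 12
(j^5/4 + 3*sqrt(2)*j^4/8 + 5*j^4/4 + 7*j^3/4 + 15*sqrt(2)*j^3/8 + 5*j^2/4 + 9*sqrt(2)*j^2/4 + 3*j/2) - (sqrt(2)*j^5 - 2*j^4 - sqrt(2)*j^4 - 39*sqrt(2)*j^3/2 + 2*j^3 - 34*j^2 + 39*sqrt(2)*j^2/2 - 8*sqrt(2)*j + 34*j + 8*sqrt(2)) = -sqrt(2)*j^5 + j^5/4 + 11*sqrt(2)*j^4/8 + 13*j^4/4 - j^3/4 + 171*sqrt(2)*j^3/8 - 69*sqrt(2)*j^2/4 + 141*j^2/4 - 65*j/2 + 8*sqrt(2)*j - 8*sqrt(2)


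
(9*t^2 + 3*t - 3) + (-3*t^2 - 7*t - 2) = 6*t^2 - 4*t - 5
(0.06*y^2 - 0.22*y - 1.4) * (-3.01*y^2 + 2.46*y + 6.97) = -0.1806*y^4 + 0.8098*y^3 + 4.091*y^2 - 4.9774*y - 9.758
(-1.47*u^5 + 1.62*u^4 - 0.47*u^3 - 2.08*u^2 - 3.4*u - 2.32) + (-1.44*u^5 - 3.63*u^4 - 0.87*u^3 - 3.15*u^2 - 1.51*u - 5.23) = -2.91*u^5 - 2.01*u^4 - 1.34*u^3 - 5.23*u^2 - 4.91*u - 7.55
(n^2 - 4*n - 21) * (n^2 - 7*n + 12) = n^4 - 11*n^3 + 19*n^2 + 99*n - 252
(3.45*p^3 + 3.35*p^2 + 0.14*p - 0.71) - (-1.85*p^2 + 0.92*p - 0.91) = 3.45*p^3 + 5.2*p^2 - 0.78*p + 0.2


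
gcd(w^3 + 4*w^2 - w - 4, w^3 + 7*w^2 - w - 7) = w^2 - 1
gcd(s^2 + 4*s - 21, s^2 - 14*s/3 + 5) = s - 3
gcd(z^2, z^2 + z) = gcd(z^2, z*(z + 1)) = z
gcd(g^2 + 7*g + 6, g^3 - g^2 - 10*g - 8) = g + 1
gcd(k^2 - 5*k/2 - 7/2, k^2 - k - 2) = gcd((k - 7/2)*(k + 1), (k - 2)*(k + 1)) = k + 1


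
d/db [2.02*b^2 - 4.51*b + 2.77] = 4.04*b - 4.51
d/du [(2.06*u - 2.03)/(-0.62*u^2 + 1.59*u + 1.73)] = (1.2772*u^2 - 2.5172*u + 6.7915)/(0.3844*u^4 - 1.9716*u^3 + 0.3829*u^2 + 5.5014*u + 2.9929)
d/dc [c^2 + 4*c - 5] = 2*c + 4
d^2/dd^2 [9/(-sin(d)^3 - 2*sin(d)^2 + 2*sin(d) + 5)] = 9*(9*sin(d)^6 + 22*sin(d)^5 + sin(d)^3 + 32*sin(d)^2 - 16*sin(d) - 28)/(sin(d)^3 + 2*sin(d)^2 - 2*sin(d) - 5)^3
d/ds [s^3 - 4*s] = 3*s^2 - 4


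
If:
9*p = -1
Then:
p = -1/9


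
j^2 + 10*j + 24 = (j + 4)*(j + 6)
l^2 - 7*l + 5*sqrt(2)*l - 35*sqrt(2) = (l - 7)*(l + 5*sqrt(2))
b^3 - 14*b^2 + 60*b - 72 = (b - 6)^2*(b - 2)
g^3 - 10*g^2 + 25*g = g*(g - 5)^2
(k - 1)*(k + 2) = k^2 + k - 2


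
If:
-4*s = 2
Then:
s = -1/2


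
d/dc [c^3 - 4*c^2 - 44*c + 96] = 3*c^2 - 8*c - 44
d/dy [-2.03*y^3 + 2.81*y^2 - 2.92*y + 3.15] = -6.09*y^2 + 5.62*y - 2.92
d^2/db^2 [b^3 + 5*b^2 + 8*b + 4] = 6*b + 10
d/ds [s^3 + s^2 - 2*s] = 3*s^2 + 2*s - 2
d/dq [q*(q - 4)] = 2*q - 4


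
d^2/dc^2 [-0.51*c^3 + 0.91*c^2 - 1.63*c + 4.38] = 1.82 - 3.06*c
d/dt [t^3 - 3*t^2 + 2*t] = 3*t^2 - 6*t + 2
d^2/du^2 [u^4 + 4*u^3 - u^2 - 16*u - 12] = 12*u^2 + 24*u - 2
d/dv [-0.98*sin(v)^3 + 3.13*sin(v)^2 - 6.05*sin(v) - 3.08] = (-2.94*sin(v)^2 + 6.26*sin(v) - 6.05)*cos(v)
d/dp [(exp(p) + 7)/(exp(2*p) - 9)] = (-2*(exp(p) + 7)*exp(p) + exp(2*p) - 9)*exp(p)/(exp(2*p) - 9)^2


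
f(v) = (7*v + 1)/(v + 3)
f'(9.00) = 0.14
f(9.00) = 5.33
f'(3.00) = 0.56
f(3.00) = 3.67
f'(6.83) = 0.21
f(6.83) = 4.97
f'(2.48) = 0.67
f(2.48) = 3.35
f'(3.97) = 0.41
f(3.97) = 4.13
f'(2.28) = 0.72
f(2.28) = 3.21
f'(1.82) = 0.86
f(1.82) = 2.85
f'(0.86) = 1.34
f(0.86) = 1.82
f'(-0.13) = 2.43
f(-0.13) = 0.03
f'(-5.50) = 3.20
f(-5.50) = 15.00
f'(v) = 7/(v + 3) - (7*v + 1)/(v + 3)^2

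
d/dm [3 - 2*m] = -2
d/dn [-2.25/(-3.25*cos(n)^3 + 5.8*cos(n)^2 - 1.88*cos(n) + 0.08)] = (21.9375*cos(n)^2 - 26.1*cos(n) + 4.23)*sin(n)/(3.25*cos(n)^3 - 5.8*cos(n)^2 + 1.88*cos(n) - 0.08)^2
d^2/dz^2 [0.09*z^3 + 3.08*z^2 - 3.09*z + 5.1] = 0.54*z + 6.16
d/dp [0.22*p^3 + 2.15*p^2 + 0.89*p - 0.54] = 0.66*p^2 + 4.3*p + 0.89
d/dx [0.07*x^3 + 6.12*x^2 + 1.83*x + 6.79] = 0.21*x^2 + 12.24*x + 1.83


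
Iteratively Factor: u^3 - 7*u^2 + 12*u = (u - 3)*(u^2 - 4*u) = (u - 4)*(u - 3)*(u)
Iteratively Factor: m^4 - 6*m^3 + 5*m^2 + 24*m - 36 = (m - 2)*(m^3 - 4*m^2 - 3*m + 18) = (m - 3)*(m - 2)*(m^2 - m - 6) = (m - 3)^2*(m - 2)*(m + 2)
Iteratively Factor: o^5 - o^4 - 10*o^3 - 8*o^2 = (o + 2)*(o^4 - 3*o^3 - 4*o^2) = o*(o + 2)*(o^3 - 3*o^2 - 4*o) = o^2*(o + 2)*(o^2 - 3*o - 4) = o^2*(o + 1)*(o + 2)*(o - 4)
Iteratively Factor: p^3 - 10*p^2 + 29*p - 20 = (p - 5)*(p^2 - 5*p + 4) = (p - 5)*(p - 1)*(p - 4)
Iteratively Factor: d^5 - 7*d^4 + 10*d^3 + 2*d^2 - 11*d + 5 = (d - 1)*(d^4 - 6*d^3 + 4*d^2 + 6*d - 5) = (d - 1)*(d + 1)*(d^3 - 7*d^2 + 11*d - 5) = (d - 1)^2*(d + 1)*(d^2 - 6*d + 5) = (d - 5)*(d - 1)^2*(d + 1)*(d - 1)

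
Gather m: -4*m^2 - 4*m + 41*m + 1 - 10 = -4*m^2 + 37*m - 9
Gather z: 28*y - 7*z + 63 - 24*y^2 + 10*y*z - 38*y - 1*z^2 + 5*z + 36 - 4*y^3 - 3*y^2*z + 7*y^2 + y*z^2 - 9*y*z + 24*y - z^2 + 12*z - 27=-4*y^3 - 17*y^2 + 14*y + z^2*(y - 2) + z*(-3*y^2 + y + 10) + 72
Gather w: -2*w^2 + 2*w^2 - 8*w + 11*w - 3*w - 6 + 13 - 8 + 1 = 0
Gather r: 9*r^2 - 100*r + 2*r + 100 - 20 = 9*r^2 - 98*r + 80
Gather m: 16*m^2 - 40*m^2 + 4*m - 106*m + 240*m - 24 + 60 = -24*m^2 + 138*m + 36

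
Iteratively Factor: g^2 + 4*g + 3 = (g + 3)*(g + 1)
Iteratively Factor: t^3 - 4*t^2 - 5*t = (t + 1)*(t^2 - 5*t) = (t - 5)*(t + 1)*(t)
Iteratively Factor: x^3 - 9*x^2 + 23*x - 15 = (x - 1)*(x^2 - 8*x + 15) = (x - 5)*(x - 1)*(x - 3)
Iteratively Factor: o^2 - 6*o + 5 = (o - 1)*(o - 5)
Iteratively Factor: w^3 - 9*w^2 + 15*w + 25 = (w - 5)*(w^2 - 4*w - 5) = (w - 5)*(w + 1)*(w - 5)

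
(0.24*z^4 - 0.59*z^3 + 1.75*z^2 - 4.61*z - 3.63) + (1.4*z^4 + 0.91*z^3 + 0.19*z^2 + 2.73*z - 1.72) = 1.64*z^4 + 0.32*z^3 + 1.94*z^2 - 1.88*z - 5.35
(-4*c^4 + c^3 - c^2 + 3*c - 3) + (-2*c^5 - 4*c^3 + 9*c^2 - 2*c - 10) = -2*c^5 - 4*c^4 - 3*c^3 + 8*c^2 + c - 13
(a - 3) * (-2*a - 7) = -2*a^2 - a + 21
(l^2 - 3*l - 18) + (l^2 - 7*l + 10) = 2*l^2 - 10*l - 8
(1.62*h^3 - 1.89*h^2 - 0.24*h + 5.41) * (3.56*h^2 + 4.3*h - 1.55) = 5.7672*h^5 + 0.2376*h^4 - 11.4924*h^3 + 21.1571*h^2 + 23.635*h - 8.3855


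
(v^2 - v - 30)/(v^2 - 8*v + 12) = (v + 5)/(v - 2)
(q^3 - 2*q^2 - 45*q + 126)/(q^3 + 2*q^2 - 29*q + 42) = (q - 6)/(q - 2)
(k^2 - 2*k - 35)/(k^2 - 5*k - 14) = (k + 5)/(k + 2)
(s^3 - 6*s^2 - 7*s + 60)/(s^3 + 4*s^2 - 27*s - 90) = (s - 4)/(s + 6)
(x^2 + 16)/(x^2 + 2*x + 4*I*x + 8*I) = (x - 4*I)/(x + 2)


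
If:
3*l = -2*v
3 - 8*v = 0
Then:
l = -1/4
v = 3/8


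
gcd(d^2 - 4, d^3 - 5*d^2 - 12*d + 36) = d - 2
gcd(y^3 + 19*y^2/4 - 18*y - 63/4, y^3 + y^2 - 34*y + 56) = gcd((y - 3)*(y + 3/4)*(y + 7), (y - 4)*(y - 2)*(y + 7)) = y + 7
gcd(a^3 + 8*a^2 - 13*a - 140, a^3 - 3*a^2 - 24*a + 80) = a^2 + a - 20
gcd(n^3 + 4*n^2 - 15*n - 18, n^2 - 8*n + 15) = n - 3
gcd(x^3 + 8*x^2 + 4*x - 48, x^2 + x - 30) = x + 6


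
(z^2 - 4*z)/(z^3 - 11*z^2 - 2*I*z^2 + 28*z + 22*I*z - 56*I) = z/(z^2 - z*(7 + 2*I) + 14*I)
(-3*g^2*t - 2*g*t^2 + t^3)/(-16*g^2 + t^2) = t*(3*g^2 + 2*g*t - t^2)/(16*g^2 - t^2)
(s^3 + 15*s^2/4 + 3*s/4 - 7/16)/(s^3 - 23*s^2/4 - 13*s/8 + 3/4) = (s + 7/2)/(s - 6)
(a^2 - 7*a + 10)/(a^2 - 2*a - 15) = (a - 2)/(a + 3)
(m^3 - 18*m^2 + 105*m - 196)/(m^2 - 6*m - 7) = (m^2 - 11*m + 28)/(m + 1)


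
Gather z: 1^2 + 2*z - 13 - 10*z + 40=28 - 8*z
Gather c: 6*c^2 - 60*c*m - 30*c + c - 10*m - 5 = 6*c^2 + c*(-60*m - 29) - 10*m - 5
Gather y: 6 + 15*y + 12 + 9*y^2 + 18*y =9*y^2 + 33*y + 18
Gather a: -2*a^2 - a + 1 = -2*a^2 - a + 1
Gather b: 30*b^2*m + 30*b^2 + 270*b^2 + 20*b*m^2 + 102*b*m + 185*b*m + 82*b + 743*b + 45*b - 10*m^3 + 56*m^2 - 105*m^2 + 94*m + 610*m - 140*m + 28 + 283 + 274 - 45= b^2*(30*m + 300) + b*(20*m^2 + 287*m + 870) - 10*m^3 - 49*m^2 + 564*m + 540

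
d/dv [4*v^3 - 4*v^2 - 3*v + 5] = 12*v^2 - 8*v - 3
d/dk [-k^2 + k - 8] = 1 - 2*k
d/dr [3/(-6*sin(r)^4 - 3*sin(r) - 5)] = 9*(8*sin(r)^3 + 1)*cos(r)/(6*sin(r)^4 + 3*sin(r) + 5)^2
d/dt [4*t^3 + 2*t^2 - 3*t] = 12*t^2 + 4*t - 3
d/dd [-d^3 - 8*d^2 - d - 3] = -3*d^2 - 16*d - 1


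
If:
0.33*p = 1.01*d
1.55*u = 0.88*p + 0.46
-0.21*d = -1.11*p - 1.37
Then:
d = -0.43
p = -1.32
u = -0.45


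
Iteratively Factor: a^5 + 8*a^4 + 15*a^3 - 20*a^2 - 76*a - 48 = (a + 2)*(a^4 + 6*a^3 + 3*a^2 - 26*a - 24) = (a + 2)*(a + 3)*(a^3 + 3*a^2 - 6*a - 8) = (a + 2)*(a + 3)*(a + 4)*(a^2 - a - 2) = (a - 2)*(a + 2)*(a + 3)*(a + 4)*(a + 1)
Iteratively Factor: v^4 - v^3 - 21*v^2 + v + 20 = (v - 5)*(v^3 + 4*v^2 - v - 4) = (v - 5)*(v + 1)*(v^2 + 3*v - 4) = (v - 5)*(v - 1)*(v + 1)*(v + 4)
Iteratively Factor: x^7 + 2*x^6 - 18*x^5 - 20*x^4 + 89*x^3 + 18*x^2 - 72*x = (x - 3)*(x^6 + 5*x^5 - 3*x^4 - 29*x^3 + 2*x^2 + 24*x) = x*(x - 3)*(x^5 + 5*x^4 - 3*x^3 - 29*x^2 + 2*x + 24) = x*(x - 3)*(x + 4)*(x^4 + x^3 - 7*x^2 - x + 6) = x*(x - 3)*(x - 1)*(x + 4)*(x^3 + 2*x^2 - 5*x - 6) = x*(x - 3)*(x - 2)*(x - 1)*(x + 4)*(x^2 + 4*x + 3) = x*(x - 3)*(x - 2)*(x - 1)*(x + 3)*(x + 4)*(x + 1)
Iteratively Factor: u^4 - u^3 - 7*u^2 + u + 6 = (u + 1)*(u^3 - 2*u^2 - 5*u + 6) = (u - 1)*(u + 1)*(u^2 - u - 6) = (u - 1)*(u + 1)*(u + 2)*(u - 3)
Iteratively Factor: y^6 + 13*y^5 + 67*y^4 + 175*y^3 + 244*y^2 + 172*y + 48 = (y + 1)*(y^5 + 12*y^4 + 55*y^3 + 120*y^2 + 124*y + 48) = (y + 1)*(y + 2)*(y^4 + 10*y^3 + 35*y^2 + 50*y + 24) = (y + 1)*(y + 2)*(y + 4)*(y^3 + 6*y^2 + 11*y + 6) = (y + 1)*(y + 2)^2*(y + 4)*(y^2 + 4*y + 3) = (y + 1)^2*(y + 2)^2*(y + 4)*(y + 3)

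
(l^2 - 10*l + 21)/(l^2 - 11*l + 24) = (l - 7)/(l - 8)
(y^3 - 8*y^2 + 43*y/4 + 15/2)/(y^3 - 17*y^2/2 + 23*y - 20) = (y^2 - 11*y/2 - 3)/(y^2 - 6*y + 8)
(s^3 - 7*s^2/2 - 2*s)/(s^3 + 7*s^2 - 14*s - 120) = s*(2*s + 1)/(2*(s^2 + 11*s + 30))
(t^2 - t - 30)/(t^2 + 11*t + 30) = (t - 6)/(t + 6)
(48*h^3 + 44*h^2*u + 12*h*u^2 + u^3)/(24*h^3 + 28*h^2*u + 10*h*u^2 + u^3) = (4*h + u)/(2*h + u)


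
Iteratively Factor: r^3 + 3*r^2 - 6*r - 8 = (r + 1)*(r^2 + 2*r - 8) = (r - 2)*(r + 1)*(r + 4)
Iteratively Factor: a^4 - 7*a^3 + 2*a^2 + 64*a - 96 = (a - 2)*(a^3 - 5*a^2 - 8*a + 48) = (a - 4)*(a - 2)*(a^2 - a - 12) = (a - 4)^2*(a - 2)*(a + 3)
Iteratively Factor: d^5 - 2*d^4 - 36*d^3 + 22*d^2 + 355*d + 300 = (d + 3)*(d^4 - 5*d^3 - 21*d^2 + 85*d + 100) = (d - 5)*(d + 3)*(d^3 - 21*d - 20) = (d - 5)^2*(d + 3)*(d^2 + 5*d + 4) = (d - 5)^2*(d + 3)*(d + 4)*(d + 1)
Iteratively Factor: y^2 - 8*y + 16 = (y - 4)*(y - 4)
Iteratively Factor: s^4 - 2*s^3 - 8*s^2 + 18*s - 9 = (s + 3)*(s^3 - 5*s^2 + 7*s - 3) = (s - 3)*(s + 3)*(s^2 - 2*s + 1) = (s - 3)*(s - 1)*(s + 3)*(s - 1)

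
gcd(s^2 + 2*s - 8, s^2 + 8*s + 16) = s + 4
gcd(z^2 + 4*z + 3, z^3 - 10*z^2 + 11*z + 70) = 1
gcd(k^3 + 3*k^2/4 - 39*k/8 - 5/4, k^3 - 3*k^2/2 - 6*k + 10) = k^2 + k/2 - 5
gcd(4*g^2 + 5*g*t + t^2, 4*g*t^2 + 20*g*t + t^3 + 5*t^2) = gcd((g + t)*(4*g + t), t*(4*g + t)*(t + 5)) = 4*g + t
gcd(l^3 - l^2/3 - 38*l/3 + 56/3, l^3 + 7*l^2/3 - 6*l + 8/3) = l + 4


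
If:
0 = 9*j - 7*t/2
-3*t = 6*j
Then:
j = 0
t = 0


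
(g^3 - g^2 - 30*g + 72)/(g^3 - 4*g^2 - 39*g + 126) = (g - 4)/(g - 7)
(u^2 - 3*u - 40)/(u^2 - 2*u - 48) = (u + 5)/(u + 6)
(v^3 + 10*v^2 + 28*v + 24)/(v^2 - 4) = (v^2 + 8*v + 12)/(v - 2)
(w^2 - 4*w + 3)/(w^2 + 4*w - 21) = (w - 1)/(w + 7)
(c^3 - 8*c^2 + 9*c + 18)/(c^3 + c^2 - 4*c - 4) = (c^2 - 9*c + 18)/(c^2 - 4)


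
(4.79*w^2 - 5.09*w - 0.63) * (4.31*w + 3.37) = 20.6449*w^3 - 5.7956*w^2 - 19.8686*w - 2.1231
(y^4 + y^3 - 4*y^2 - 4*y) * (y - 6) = y^5 - 5*y^4 - 10*y^3 + 20*y^2 + 24*y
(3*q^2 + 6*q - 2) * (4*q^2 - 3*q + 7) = 12*q^4 + 15*q^3 - 5*q^2 + 48*q - 14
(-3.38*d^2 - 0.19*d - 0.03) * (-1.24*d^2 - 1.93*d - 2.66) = 4.1912*d^4 + 6.759*d^3 + 9.3947*d^2 + 0.5633*d + 0.0798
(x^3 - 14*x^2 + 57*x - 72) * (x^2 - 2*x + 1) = x^5 - 16*x^4 + 86*x^3 - 200*x^2 + 201*x - 72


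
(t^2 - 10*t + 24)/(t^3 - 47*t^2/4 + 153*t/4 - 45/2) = 4*(t - 4)/(4*t^2 - 23*t + 15)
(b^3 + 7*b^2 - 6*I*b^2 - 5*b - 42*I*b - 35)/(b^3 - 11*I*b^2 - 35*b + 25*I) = (b + 7)/(b - 5*I)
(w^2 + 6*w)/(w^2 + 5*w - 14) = w*(w + 6)/(w^2 + 5*w - 14)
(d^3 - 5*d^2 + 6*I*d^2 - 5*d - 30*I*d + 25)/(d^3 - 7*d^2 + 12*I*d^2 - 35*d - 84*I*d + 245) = (d^2 + d*(-5 + I) - 5*I)/(d^2 + 7*d*(-1 + I) - 49*I)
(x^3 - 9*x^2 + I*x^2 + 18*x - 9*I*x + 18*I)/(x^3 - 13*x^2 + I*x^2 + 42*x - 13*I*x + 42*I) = (x - 3)/(x - 7)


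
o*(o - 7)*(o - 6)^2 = o^4 - 19*o^3 + 120*o^2 - 252*o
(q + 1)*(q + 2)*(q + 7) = q^3 + 10*q^2 + 23*q + 14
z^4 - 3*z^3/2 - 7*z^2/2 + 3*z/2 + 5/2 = (z - 5/2)*(z - 1)*(z + 1)^2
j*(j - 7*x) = j^2 - 7*j*x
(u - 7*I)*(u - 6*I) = u^2 - 13*I*u - 42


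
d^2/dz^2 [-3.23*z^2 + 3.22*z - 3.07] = -6.46000000000000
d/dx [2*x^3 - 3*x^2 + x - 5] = 6*x^2 - 6*x + 1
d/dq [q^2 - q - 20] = 2*q - 1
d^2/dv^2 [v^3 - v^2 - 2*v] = 6*v - 2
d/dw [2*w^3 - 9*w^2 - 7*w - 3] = 6*w^2 - 18*w - 7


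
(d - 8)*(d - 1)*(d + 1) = d^3 - 8*d^2 - d + 8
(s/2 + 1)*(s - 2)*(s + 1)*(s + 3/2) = s^4/2 + 5*s^3/4 - 5*s^2/4 - 5*s - 3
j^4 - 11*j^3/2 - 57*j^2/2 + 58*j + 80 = (j - 8)*(j - 5/2)*(j + 1)*(j + 4)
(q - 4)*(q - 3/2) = q^2 - 11*q/2 + 6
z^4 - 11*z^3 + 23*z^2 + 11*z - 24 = (z - 8)*(z - 3)*(z - 1)*(z + 1)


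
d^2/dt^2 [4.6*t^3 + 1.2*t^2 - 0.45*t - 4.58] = 27.6*t + 2.4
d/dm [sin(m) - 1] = cos(m)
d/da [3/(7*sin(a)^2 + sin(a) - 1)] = -3*(14*sin(a) + 1)*cos(a)/(7*sin(a)^2 + sin(a) - 1)^2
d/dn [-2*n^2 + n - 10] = 1 - 4*n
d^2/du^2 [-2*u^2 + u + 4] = -4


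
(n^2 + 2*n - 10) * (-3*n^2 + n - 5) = -3*n^4 - 5*n^3 + 27*n^2 - 20*n + 50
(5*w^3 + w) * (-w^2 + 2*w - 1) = -5*w^5 + 10*w^4 - 6*w^3 + 2*w^2 - w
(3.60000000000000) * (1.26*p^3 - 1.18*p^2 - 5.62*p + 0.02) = 4.536*p^3 - 4.248*p^2 - 20.232*p + 0.072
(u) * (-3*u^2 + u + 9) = -3*u^3 + u^2 + 9*u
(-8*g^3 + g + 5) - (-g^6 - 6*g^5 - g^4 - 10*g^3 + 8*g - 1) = g^6 + 6*g^5 + g^4 + 2*g^3 - 7*g + 6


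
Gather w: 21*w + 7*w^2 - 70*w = 7*w^2 - 49*w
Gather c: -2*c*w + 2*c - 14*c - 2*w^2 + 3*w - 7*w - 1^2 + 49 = c*(-2*w - 12) - 2*w^2 - 4*w + 48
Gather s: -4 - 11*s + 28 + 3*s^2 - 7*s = 3*s^2 - 18*s + 24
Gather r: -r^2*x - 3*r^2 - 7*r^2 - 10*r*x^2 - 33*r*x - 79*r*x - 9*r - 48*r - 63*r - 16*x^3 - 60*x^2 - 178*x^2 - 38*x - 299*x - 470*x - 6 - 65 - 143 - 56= r^2*(-x - 10) + r*(-10*x^2 - 112*x - 120) - 16*x^3 - 238*x^2 - 807*x - 270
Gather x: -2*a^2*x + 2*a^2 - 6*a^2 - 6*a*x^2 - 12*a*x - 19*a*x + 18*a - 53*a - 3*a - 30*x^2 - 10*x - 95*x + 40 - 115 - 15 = -4*a^2 - 38*a + x^2*(-6*a - 30) + x*(-2*a^2 - 31*a - 105) - 90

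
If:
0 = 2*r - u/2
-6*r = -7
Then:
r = 7/6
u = 14/3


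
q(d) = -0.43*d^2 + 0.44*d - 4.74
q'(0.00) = 0.44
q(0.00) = -4.74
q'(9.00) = -7.30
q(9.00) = -35.61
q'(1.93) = -1.22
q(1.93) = -5.49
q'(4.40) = -3.34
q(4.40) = -11.13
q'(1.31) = -0.69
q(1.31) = -4.90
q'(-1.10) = 1.39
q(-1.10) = -5.74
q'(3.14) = -2.26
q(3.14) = -7.60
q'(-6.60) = 6.12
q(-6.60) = -26.37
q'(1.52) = -0.87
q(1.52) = -5.06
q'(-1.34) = 1.59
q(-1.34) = -6.10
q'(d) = 0.44 - 0.86*d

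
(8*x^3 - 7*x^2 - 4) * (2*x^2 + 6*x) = 16*x^5 + 34*x^4 - 42*x^3 - 8*x^2 - 24*x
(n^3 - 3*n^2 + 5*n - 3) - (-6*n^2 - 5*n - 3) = n^3 + 3*n^2 + 10*n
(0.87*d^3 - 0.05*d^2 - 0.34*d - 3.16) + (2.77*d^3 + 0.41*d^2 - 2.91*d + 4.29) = 3.64*d^3 + 0.36*d^2 - 3.25*d + 1.13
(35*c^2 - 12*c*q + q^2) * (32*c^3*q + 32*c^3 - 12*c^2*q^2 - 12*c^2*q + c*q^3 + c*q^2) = 1120*c^5*q + 1120*c^5 - 804*c^4*q^2 - 804*c^4*q + 211*c^3*q^3 + 211*c^3*q^2 - 24*c^2*q^4 - 24*c^2*q^3 + c*q^5 + c*q^4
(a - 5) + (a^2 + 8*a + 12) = a^2 + 9*a + 7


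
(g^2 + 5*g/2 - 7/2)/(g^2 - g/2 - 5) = (-2*g^2 - 5*g + 7)/(-2*g^2 + g + 10)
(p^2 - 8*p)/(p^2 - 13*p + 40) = p/(p - 5)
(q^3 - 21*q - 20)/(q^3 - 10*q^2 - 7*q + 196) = (q^2 - 4*q - 5)/(q^2 - 14*q + 49)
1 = 1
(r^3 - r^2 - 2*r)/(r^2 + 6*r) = (r^2 - r - 2)/(r + 6)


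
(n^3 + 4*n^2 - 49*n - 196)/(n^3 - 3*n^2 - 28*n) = (n + 7)/n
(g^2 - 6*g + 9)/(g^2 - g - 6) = (g - 3)/(g + 2)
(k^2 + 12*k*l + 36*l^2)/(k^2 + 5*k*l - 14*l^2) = (k^2 + 12*k*l + 36*l^2)/(k^2 + 5*k*l - 14*l^2)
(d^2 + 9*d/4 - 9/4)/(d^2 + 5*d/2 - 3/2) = (4*d - 3)/(2*(2*d - 1))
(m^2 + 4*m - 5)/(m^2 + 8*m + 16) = (m^2 + 4*m - 5)/(m^2 + 8*m + 16)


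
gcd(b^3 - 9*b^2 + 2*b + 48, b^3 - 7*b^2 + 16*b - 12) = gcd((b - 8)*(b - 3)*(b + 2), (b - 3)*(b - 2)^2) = b - 3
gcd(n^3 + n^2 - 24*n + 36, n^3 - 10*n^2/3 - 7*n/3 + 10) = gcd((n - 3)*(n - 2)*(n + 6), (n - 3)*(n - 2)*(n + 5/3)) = n^2 - 5*n + 6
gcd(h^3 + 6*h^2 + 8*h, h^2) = h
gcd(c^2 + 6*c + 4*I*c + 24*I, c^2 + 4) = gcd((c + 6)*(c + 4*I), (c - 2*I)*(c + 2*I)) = 1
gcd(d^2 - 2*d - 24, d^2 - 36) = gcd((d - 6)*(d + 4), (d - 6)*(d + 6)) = d - 6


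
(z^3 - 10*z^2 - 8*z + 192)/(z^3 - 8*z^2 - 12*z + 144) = (z - 8)/(z - 6)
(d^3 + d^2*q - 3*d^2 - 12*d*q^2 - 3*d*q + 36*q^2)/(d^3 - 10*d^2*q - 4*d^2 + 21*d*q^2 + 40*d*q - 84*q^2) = (-d^2 - 4*d*q + 3*d + 12*q)/(-d^2 + 7*d*q + 4*d - 28*q)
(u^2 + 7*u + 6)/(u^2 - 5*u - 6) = (u + 6)/(u - 6)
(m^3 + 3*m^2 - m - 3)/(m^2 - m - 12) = (m^2 - 1)/(m - 4)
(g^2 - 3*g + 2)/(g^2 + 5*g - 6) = (g - 2)/(g + 6)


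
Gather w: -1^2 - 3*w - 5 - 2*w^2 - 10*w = -2*w^2 - 13*w - 6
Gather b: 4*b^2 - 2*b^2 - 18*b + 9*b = 2*b^2 - 9*b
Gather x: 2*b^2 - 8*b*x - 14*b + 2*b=2*b^2 - 8*b*x - 12*b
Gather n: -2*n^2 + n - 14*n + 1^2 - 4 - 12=-2*n^2 - 13*n - 15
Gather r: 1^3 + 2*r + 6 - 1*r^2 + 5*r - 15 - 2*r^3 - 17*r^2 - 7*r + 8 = -2*r^3 - 18*r^2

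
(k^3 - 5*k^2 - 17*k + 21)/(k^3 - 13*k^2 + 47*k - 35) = (k + 3)/(k - 5)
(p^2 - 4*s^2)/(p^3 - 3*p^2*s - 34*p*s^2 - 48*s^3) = (p - 2*s)/(p^2 - 5*p*s - 24*s^2)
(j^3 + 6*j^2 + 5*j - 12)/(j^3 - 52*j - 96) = (-j^3 - 6*j^2 - 5*j + 12)/(-j^3 + 52*j + 96)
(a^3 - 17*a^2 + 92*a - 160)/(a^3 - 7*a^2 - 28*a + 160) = (a - 5)/(a + 5)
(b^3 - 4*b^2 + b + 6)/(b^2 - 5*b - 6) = (b^2 - 5*b + 6)/(b - 6)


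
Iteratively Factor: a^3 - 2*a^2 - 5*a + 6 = (a + 2)*(a^2 - 4*a + 3) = (a - 3)*(a + 2)*(a - 1)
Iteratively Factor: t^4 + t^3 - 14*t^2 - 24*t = (t + 3)*(t^3 - 2*t^2 - 8*t) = t*(t + 3)*(t^2 - 2*t - 8) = t*(t + 2)*(t + 3)*(t - 4)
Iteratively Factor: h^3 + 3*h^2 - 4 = (h + 2)*(h^2 + h - 2) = (h + 2)^2*(h - 1)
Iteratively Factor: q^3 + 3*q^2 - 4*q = (q + 4)*(q^2 - q) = q*(q + 4)*(q - 1)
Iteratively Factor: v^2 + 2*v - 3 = (v - 1)*(v + 3)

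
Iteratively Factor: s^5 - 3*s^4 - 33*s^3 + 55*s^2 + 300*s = (s)*(s^4 - 3*s^3 - 33*s^2 + 55*s + 300) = s*(s - 5)*(s^3 + 2*s^2 - 23*s - 60) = s*(s - 5)^2*(s^2 + 7*s + 12) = s*(s - 5)^2*(s + 4)*(s + 3)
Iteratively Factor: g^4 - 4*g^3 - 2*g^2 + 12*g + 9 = (g + 1)*(g^3 - 5*g^2 + 3*g + 9) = (g - 3)*(g + 1)*(g^2 - 2*g - 3) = (g - 3)^2*(g + 1)*(g + 1)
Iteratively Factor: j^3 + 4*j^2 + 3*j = (j + 1)*(j^2 + 3*j) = (j + 1)*(j + 3)*(j)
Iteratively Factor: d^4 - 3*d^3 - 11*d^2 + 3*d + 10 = (d - 1)*(d^3 - 2*d^2 - 13*d - 10) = (d - 1)*(d + 1)*(d^2 - 3*d - 10) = (d - 5)*(d - 1)*(d + 1)*(d + 2)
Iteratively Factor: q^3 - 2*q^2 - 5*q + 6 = (q - 1)*(q^2 - q - 6) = (q - 3)*(q - 1)*(q + 2)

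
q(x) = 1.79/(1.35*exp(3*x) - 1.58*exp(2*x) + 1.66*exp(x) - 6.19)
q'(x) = 1.79*(-4.05*exp(3*x) + 3.16*exp(2*x) - 1.66*exp(x))/(1.35*exp(3*x) - 1.58*exp(2*x) + 1.66*exp(x) - 6.19)^2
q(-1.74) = -0.30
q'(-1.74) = -0.01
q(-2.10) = -0.30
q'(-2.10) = -0.01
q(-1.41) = -0.31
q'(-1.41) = -0.01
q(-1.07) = -0.31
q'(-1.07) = -0.02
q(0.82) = 0.34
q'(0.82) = -2.28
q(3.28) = 0.00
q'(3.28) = -0.00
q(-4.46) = -0.29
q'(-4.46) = -0.00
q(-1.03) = -0.31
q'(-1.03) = -0.02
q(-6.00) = -0.29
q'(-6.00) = 0.00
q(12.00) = 0.00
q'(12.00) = 0.00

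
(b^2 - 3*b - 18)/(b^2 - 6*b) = (b + 3)/b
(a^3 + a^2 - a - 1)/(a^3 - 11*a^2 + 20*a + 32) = (a^2 - 1)/(a^2 - 12*a + 32)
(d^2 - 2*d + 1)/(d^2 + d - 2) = (d - 1)/(d + 2)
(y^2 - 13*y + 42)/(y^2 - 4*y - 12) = (y - 7)/(y + 2)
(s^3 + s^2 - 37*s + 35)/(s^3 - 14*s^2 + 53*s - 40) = (s + 7)/(s - 8)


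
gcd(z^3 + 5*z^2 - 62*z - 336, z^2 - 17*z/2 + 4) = z - 8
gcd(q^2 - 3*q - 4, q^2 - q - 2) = q + 1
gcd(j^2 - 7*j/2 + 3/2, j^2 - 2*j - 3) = j - 3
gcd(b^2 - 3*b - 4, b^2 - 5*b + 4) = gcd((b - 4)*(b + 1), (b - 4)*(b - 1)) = b - 4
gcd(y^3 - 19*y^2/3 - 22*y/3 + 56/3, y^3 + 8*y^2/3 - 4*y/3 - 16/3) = y^2 + 2*y/3 - 8/3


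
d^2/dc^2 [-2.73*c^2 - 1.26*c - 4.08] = -5.46000000000000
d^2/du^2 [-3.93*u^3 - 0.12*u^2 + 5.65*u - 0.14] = -23.58*u - 0.24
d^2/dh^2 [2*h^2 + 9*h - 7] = 4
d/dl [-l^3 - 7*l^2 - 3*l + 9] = -3*l^2 - 14*l - 3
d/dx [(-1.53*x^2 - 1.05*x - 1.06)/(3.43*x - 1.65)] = (-5.2479*x^2 + 5.049*x + 5.3683)/(11.7649*x^2 - 11.319*x + 2.7225)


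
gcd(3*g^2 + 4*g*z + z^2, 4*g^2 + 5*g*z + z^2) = g + z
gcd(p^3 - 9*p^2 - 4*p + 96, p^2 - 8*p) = p - 8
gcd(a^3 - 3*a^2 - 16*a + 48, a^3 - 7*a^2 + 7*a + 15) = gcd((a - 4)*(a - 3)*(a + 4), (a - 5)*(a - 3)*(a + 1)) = a - 3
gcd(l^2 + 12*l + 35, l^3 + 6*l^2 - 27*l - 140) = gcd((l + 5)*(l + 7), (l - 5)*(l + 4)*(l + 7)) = l + 7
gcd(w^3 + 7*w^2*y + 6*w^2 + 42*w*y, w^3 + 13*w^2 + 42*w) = w^2 + 6*w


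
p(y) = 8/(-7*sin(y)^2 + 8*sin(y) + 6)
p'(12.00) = -1104.20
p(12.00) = -25.98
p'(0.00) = -1.78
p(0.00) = 1.33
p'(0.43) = -0.24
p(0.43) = 0.99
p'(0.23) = -0.67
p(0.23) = 1.07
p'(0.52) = -0.11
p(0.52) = 0.97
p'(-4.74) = 0.03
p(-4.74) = 1.14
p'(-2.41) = 16.95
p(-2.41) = -3.24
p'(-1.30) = -0.68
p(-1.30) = -0.97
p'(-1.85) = 0.71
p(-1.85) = -0.98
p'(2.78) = 0.36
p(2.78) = 1.01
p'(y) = 8*(14*sin(y)*cos(y) - 8*cos(y))/(-7*sin(y)^2 + 8*sin(y) + 6)^2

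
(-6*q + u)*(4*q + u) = -24*q^2 - 2*q*u + u^2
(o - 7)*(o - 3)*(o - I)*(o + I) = o^4 - 10*o^3 + 22*o^2 - 10*o + 21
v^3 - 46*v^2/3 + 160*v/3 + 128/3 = (v - 8)^2*(v + 2/3)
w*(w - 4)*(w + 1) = w^3 - 3*w^2 - 4*w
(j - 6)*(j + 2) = j^2 - 4*j - 12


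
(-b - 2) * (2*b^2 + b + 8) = -2*b^3 - 5*b^2 - 10*b - 16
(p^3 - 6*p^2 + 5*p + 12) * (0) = 0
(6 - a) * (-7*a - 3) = 7*a^2 - 39*a - 18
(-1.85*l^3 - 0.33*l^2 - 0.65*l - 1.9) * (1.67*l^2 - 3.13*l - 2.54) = -3.0895*l^5 + 5.2394*l^4 + 4.6464*l^3 - 0.3003*l^2 + 7.598*l + 4.826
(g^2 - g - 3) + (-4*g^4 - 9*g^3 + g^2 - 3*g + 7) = -4*g^4 - 9*g^3 + 2*g^2 - 4*g + 4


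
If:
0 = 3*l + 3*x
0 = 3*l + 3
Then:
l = -1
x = 1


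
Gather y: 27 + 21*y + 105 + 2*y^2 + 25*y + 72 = 2*y^2 + 46*y + 204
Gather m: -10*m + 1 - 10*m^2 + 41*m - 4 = -10*m^2 + 31*m - 3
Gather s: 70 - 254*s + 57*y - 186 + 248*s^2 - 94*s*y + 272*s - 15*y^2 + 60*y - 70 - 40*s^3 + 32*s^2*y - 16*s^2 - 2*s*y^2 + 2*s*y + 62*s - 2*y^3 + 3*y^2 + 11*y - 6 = -40*s^3 + s^2*(32*y + 232) + s*(-2*y^2 - 92*y + 80) - 2*y^3 - 12*y^2 + 128*y - 192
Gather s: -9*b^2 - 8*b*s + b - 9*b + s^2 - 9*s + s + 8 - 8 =-9*b^2 - 8*b + s^2 + s*(-8*b - 8)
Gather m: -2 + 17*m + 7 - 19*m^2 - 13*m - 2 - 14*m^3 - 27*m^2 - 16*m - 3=-14*m^3 - 46*m^2 - 12*m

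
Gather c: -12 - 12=-24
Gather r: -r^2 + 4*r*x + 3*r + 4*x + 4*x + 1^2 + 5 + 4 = -r^2 + r*(4*x + 3) + 8*x + 10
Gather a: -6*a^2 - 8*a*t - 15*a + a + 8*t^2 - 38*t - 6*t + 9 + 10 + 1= -6*a^2 + a*(-8*t - 14) + 8*t^2 - 44*t + 20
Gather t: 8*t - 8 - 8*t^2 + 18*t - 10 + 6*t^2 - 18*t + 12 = -2*t^2 + 8*t - 6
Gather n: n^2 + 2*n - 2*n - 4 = n^2 - 4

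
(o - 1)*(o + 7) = o^2 + 6*o - 7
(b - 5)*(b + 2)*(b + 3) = b^3 - 19*b - 30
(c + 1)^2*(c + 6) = c^3 + 8*c^2 + 13*c + 6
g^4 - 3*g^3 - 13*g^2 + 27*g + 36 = (g - 4)*(g - 3)*(g + 1)*(g + 3)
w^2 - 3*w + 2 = (w - 2)*(w - 1)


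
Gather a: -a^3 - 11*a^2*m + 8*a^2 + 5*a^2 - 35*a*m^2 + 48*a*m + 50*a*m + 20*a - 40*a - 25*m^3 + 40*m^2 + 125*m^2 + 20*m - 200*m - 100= -a^3 + a^2*(13 - 11*m) + a*(-35*m^2 + 98*m - 20) - 25*m^3 + 165*m^2 - 180*m - 100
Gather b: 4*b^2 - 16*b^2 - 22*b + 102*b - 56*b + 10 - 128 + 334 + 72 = -12*b^2 + 24*b + 288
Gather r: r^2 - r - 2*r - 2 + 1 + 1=r^2 - 3*r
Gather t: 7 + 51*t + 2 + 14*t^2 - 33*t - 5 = 14*t^2 + 18*t + 4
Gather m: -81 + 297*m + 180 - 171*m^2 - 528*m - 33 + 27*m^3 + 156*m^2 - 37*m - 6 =27*m^3 - 15*m^2 - 268*m + 60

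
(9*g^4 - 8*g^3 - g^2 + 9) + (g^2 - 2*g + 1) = 9*g^4 - 8*g^3 - 2*g + 10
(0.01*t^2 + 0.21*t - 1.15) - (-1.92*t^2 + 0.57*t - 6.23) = 1.93*t^2 - 0.36*t + 5.08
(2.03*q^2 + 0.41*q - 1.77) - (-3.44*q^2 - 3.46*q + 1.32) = 5.47*q^2 + 3.87*q - 3.09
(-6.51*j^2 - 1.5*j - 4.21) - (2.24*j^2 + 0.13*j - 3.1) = -8.75*j^2 - 1.63*j - 1.11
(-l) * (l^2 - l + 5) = -l^3 + l^2 - 5*l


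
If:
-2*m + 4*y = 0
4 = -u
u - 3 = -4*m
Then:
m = 7/4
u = -4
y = 7/8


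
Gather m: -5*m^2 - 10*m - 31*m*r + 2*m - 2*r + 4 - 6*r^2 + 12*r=-5*m^2 + m*(-31*r - 8) - 6*r^2 + 10*r + 4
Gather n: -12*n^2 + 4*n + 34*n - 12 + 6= -12*n^2 + 38*n - 6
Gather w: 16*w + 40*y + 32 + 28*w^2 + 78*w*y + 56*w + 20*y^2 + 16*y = 28*w^2 + w*(78*y + 72) + 20*y^2 + 56*y + 32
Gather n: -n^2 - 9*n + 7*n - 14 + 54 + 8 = -n^2 - 2*n + 48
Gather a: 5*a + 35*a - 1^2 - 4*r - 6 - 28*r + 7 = 40*a - 32*r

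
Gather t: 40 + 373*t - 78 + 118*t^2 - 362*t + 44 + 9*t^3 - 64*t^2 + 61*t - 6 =9*t^3 + 54*t^2 + 72*t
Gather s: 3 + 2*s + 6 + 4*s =6*s + 9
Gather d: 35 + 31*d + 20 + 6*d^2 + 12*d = 6*d^2 + 43*d + 55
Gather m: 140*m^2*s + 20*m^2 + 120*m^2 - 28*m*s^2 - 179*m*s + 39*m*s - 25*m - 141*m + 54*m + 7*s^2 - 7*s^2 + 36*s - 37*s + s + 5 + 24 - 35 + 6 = m^2*(140*s + 140) + m*(-28*s^2 - 140*s - 112)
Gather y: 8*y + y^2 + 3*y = y^2 + 11*y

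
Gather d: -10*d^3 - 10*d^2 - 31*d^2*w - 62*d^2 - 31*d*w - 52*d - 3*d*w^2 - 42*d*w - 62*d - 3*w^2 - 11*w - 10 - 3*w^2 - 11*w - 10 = -10*d^3 + d^2*(-31*w - 72) + d*(-3*w^2 - 73*w - 114) - 6*w^2 - 22*w - 20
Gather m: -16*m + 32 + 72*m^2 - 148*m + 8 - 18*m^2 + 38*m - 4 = 54*m^2 - 126*m + 36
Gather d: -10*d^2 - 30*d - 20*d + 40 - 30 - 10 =-10*d^2 - 50*d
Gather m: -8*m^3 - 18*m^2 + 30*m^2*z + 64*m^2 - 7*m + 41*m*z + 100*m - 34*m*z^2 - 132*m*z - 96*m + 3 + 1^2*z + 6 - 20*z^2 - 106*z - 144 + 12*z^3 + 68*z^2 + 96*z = -8*m^3 + m^2*(30*z + 46) + m*(-34*z^2 - 91*z - 3) + 12*z^3 + 48*z^2 - 9*z - 135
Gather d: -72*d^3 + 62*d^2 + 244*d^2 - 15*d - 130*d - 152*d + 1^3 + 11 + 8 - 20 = -72*d^3 + 306*d^2 - 297*d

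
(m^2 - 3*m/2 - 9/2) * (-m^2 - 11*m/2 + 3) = -m^4 - 4*m^3 + 63*m^2/4 + 81*m/4 - 27/2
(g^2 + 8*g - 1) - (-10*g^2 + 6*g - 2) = 11*g^2 + 2*g + 1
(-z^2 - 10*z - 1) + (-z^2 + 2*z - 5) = -2*z^2 - 8*z - 6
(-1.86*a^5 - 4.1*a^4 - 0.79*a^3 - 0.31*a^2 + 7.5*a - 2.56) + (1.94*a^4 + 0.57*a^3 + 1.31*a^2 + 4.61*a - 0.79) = -1.86*a^5 - 2.16*a^4 - 0.22*a^3 + 1.0*a^2 + 12.11*a - 3.35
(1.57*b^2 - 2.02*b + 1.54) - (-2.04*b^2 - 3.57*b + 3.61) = 3.61*b^2 + 1.55*b - 2.07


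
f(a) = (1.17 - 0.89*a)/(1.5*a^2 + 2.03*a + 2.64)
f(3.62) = -0.07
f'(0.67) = -0.30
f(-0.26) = 0.63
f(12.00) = -0.04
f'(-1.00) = 0.03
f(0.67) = 0.12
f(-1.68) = 0.77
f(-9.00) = 0.09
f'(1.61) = -0.07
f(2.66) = -0.06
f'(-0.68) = -0.45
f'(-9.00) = 0.01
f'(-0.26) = -0.76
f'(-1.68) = 0.41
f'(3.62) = 0.00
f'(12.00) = 0.00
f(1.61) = -0.03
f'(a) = (1.17 - 0.89*a)*(-3.0*a - 2.03)/(1.5*a^2 + 2.03*a + 2.64)^2 - 0.89/(1.5*a^2 + 2.03*a + 2.64) = (1.335*a^2 - 3.51*a - 4.7247)/(2.25*a^4 + 6.09*a^3 + 12.0409*a^2 + 10.7184*a + 6.9696)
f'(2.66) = -0.01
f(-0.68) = 0.91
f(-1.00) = 0.98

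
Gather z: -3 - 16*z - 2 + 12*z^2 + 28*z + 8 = 12*z^2 + 12*z + 3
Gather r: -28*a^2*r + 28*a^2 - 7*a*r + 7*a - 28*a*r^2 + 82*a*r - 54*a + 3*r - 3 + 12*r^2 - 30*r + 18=28*a^2 - 47*a + r^2*(12 - 28*a) + r*(-28*a^2 + 75*a - 27) + 15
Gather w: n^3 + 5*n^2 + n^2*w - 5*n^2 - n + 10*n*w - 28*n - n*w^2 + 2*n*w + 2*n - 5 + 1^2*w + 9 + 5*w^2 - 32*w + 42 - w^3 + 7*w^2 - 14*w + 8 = n^3 - 27*n - w^3 + w^2*(12 - n) + w*(n^2 + 12*n - 45) + 54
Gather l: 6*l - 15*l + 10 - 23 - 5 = -9*l - 18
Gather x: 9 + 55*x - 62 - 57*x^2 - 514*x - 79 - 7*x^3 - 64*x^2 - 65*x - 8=-7*x^3 - 121*x^2 - 524*x - 140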